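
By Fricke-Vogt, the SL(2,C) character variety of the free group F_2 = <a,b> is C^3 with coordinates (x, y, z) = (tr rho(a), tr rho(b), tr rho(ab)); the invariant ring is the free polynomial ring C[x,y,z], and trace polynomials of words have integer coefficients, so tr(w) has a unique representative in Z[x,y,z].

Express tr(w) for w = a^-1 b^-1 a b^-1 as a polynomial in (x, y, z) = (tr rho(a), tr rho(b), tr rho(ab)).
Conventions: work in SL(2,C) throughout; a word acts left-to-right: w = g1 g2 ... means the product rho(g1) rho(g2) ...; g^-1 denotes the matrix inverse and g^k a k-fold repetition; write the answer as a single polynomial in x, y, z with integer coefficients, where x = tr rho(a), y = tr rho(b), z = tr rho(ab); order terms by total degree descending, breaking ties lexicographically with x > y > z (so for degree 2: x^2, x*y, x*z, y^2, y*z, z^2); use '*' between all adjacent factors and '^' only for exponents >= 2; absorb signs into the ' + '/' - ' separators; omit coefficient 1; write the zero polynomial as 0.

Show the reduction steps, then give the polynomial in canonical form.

x*y*z - x^2 - z^2 + 2

reduce: tr(b^-1) = tr(b) = y
so tr(a b a) = tr(a) tr(b a) - tr(b)   [square of a] = x*z - y
tr(a b a b) = tr(a b) tr(a b) - tr(1)   [split at a repeated a] = z^2 - 2
tr(b^-1 a b a) = tr(a b a) tr(b) - tr(a b a b)   [inverse elimination on b] = x*y*z - y^2 - z^2 + 2
reduce: tr(a^-1 b^-1 a b) = tr(b^-1 a b) tr(a) - tr(b^-1 a b a)   [inverse elimination on a] = -x*y*z + x^2 + y^2 + z^2 - 2
tr(a^-1 b^-1 a b^-1) = tr(a^-1 b^-1 a) tr(b) - tr(a^-1 b^-1 a b)   [inverse elimination on b] = x*y*z - x^2 - z^2 + 2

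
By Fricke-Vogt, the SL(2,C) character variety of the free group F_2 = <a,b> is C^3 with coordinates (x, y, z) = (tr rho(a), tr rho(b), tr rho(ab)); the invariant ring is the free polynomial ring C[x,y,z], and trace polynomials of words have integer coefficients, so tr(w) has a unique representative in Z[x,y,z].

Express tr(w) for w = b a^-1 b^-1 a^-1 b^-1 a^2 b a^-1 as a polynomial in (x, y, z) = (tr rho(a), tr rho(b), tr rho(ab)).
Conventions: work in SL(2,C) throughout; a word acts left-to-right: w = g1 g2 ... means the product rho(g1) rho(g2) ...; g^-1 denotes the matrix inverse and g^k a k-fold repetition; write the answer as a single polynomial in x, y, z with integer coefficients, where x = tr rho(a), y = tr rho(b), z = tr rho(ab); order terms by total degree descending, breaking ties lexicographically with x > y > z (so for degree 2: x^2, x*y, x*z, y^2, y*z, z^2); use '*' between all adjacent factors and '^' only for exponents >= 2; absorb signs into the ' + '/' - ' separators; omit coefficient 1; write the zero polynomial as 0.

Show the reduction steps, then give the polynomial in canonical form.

-x^3*y^2*z^2 + x^4*y*z + x^2*y^3*z + 2*x^2*y*z^3 - x^3*z^2 - x*y^2*z^2 - x*z^4 - 5*x^2*y*z + x^3 + x*y^2 + 5*x*z^2 - 3*x

apply: tr(a^2 b) = tr(a)*tr(b a) - tr(b) = x*z - y
apply: tr(a^2) = tr(a)*tr(a) - tr(1) = x^2 - 2
apply: tr(b a^2 b) = tr(b)*tr(a^2 b) - tr(a^2) = x*y*z - x^2 - y^2 + 2
apply: tr(b a b a) = tr(a b)*tr(a b) - tr(1) = z^2 - 2
use: tr(b a b) = tr(b)*tr(a b) - tr(a) = y*z - x
tr(b a^2 b a) = tr(a)*tr(b a b a) - tr(b a b) = x*z^2 - y*z - x
tr(b a^2 b a^-1) = tr(b a^2 b)*tr(a) - tr(b a^2 b a) = x^2*y*z - x^3 - x*y^2 - x*z^2 + y*z + 3*x
apply: tr(a^2 b a^-2 b) = tr(b a^2 b a^-1)*tr(a) - tr(b a^2 b) = x^3*y*z - x^4 - x^2*y^2 - x^2*z^2 + 4*x^2 + y^2 - 2
tr(a^-1 b^-1 a^2 b a^-1) = tr(a^2 b a^-2)*tr(b) - tr(a^2 b a^-2 b) = -x^3*y*z + x^4 + x^2*y^2 + x^2*z^2 - 4*x^2 + 2
apply: tr(a^2 b^2 a) = tr(a)*tr(a b^2 a) - tr(a b^2) = x^2*y*z - x^3 - x*y^2 - y*z + 3*x
tr(b^2 a b a) = tr(b)*tr(a b a b) - tr(a b a) = y*z^2 - x*z - y
tr(b^2 a b) = tr(b)*tr(a b^2) - tr(a b) = y^2*z - x*y - z
tr(a b^2 a b a) = tr(a)*tr(b^2 a b a) - tr(b^2 a b) = x*y*z^2 - x^2*z - y^2*z + z
apply: tr(a^2 b^2 a b a) = tr(a)*tr(a b^2 a b a) - tr(a b^2 a b) = x^2*y*z^2 - x^3*z - x*y^2*z - y*z^2 + 2*x*z + y
tr(b a b a b a) = tr(a b a b)*tr(a b) - tr(b a) = z^3 - 3*z
tr(a b a b a^2 b) = tr(a)*tr(b a b a b a) - tr(b a b a b) = x*z^3 - y*z^2 - 2*x*z + y
tr(a b a b a^2) = tr(a)*tr(a b a b a) - tr(a b a b) = x^2*z^2 - x*y*z - x^2 - z^2 + 2
apply: tr(a^2 b^2 a b a b) = tr(b)*tr(a b a b a^2 b) - tr(a b a b a^2) = x*y*z^3 - x^2*z^2 - y^2*z^2 - x*y*z + x^2 + y^2 + z^2 - 2
tr(b^-1 a^2 b^2 a b a) = tr(a^2 b^2 a b a)*tr(b) - tr(a^2 b^2 a b a b) = x^2*y^2*z^2 - x^3*y*z - x*y^3*z - x*y*z^3 + x^2*z^2 + 3*x*y*z - x^2 - z^2 + 2
use: tr(b a b a^-1 b^-1 a^2 b) = tr(b^-1 a^2 b^2 a b)*tr(a) - tr(b^-1 a^2 b^2 a b a) = -x^2*y^2*z^2 + 2*x^3*y*z + x*y^3*z + x*y*z^3 - x^4 - x^2*y^2 - x^2*z^2 - 4*x*y*z + 4*x^2 + z^2 - 2
tr(a^2 b a b a b a) = tr(a)*tr(b a b a b a^2) - tr(b a b a b a) = x^2*z^3 - x*y*z^2 - 2*x^2*z - z^3 + x*y + 3*z
use: tr(b a b a b a b a) = tr(a b a b)*tr(a b a b) - tr(1) = z^4 - 4*z^2 + 2
use: tr(b a b a b a b) = tr(b)*tr(a b a b a b) - tr(a b a b a) = y*z^3 - x*z^2 - 2*y*z + x
tr(a^2 b a b a b a b) = tr(a)*tr(b a b a b a b a) - tr(b a b a b a b) = x*z^4 - y*z^3 - 3*x*z^2 + 2*y*z + x
tr(b^-1 a^2 b a b a b a) = tr(a^2 b a b a b a)*tr(b) - tr(a^2 b a b a b a b) = x^2*y*z^3 - x*y^2*z^2 - x*z^4 - 2*x^2*y*z + x*y^2 + 3*x*z^2 + y*z - x
use: tr(b a b a^-1 b^-1 a^2 b a) = tr(b^-1 a^2 b a b a b)*tr(a) - tr(b^-1 a^2 b a b a b a) = -x^2*y*z^3 + x^3*z^2 + x*y^2*z^2 + x*z^4 + x^2*y*z - x^3 - x*y^2 - 4*x*z^2 - y*z + 3*x
apply: tr(a^-1 b^-1 a^2 b a^-1 b a b) = tr(b a b a^-1 b^-1 a^2 b)*tr(a) - tr(b a b a^-1 b^-1 a^2 b a) = -x^3*y^2*z^2 + 2*x^4*y*z + x^2*y^3*z + 2*x^2*y*z^3 - x^5 - x^3*y^2 - 2*x^3*z^2 - x*y^2*z^2 - x*z^4 - 5*x^2*y*z + 5*x^3 + x*y^2 + 5*x*z^2 + y*z - 5*x
apply: tr(b^-1 a^-1 b^-1 a^2 b a^-1 b a) = tr(a^-1 b^-1 a^2 b a^-1 b a)*tr(b) - tr(a^-1 b^-1 a^2 b a^-1 b a b) = x^3*y^2*z^2 - 2*x^4*y*z - x^2*y^3*z - 2*x^2*y*z^3 + x^5 + x^3*y^2 + 2*x^3*z^2 + x*y^2*z^2 + x*z^4 + 5*x^2*y*z - 5*x^3 - x*y^2 - 5*x*z^2 + 5*x
use: tr(b a^-1 b^-1 a^-1 b^-1 a^2 b a^-1) = tr(b^-1 a^-1 b^-1 a^2 b a^-1 b)*tr(a) - tr(b^-1 a^-1 b^-1 a^2 b a^-1 b a) = -x^3*y^2*z^2 + x^4*y*z + x^2*y^3*z + 2*x^2*y*z^3 - x^3*z^2 - x*y^2*z^2 - x*z^4 - 5*x^2*y*z + x^3 + x*y^2 + 5*x*z^2 - 3*x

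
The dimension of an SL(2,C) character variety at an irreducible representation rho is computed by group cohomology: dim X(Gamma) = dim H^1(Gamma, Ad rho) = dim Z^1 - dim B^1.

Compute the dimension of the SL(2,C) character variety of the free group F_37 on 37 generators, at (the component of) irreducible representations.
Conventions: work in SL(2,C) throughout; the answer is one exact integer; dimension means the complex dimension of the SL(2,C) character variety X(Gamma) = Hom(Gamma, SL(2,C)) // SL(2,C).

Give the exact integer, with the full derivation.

108

Here Gamma is free of rank 37 — no relator constrains a cocycle.
Z^1(Gamma, Ad rho) = (sl_2)^37: a cocycle is a free choice of one sl_2 vector per generator, so dim Z^1 = 3*37 = 111.
At an irreducible rho the centralizer of the image in sl_2 is 0, so the coboundary map sl_2 -> Z^1 is injective: dim B^1 = 3.
Therefore dim X = 111 - 3 = 108.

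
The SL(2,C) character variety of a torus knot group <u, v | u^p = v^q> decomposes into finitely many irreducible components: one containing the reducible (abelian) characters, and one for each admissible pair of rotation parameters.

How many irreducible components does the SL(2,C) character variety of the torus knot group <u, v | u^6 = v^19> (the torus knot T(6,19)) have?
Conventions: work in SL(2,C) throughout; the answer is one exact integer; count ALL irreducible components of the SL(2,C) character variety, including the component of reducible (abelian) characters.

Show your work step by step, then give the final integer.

46

For T(6,19): irreducibility forces the central element u^6 = v^19 to one of +I, -I.
So on each irreducible component the traces are pinned: tr(u) = 2*cos(pi*alpha/6) with 1 <= alpha <= 5, tr(v) = 2*cos(pi*beta/19) with 1 <= beta <= 18.
The two central values (-1)^alpha I and (-1)^beta I must be the same matrix, so alpha and beta share a parity.
count pairs: odd alpha (3 choices) x odd beta (9), plus even alpha (2) x even beta (9): 3*9 + 2*9 = 45.
components with irreducible characters: 45; plus the single component of reducible (abelian) characters: total 46.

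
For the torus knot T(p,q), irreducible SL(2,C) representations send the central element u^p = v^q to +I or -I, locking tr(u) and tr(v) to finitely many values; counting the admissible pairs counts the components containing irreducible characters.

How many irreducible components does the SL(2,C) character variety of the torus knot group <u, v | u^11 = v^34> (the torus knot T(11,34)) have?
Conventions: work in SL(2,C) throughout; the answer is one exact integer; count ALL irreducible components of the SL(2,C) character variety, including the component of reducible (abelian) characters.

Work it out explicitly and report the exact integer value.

166

Gamma = < u, v | u^11 = v^34 > (torus knot T(11,34)); the central element u^11 = v^34 acts as +I or -I in any irreducible SL(2,C) representation.
So on each irreducible component the traces are pinned: tr(u) = 2*cos(pi*alpha/11) with 1 <= alpha <= 10, tr(v) = 2*cos(pi*beta/34) with 1 <= beta <= 33.
The two central values (-1)^alpha I and (-1)^beta I must be the same matrix, so alpha and beta share a parity.
count pairs: odd alpha (5 choices) x odd beta (17), plus even alpha (5) x even beta (16): 5*17 + 5*16 = 165.
That is 165 components of irreducible characters, and with the reducible (abelian) component the total is 166.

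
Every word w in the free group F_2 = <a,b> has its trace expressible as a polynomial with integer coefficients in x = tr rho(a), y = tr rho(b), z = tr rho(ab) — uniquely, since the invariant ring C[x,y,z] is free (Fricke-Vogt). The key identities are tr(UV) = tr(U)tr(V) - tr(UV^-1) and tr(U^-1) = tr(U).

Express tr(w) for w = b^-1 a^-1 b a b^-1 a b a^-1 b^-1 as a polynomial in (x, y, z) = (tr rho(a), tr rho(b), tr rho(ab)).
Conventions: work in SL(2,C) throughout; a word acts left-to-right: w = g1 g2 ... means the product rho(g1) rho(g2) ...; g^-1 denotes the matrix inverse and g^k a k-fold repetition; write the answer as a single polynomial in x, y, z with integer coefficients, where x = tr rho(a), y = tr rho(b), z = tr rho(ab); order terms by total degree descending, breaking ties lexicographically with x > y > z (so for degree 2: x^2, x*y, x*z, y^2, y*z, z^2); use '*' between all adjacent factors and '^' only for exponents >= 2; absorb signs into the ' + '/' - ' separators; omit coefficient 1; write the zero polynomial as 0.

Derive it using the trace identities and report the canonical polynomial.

and trace(b^2 a) = trace(b)*trace(a b) - trace(a) = y*z - x
trace(b^2) = trace(b)*trace(b) - trace(1) = y^2 - 2
trace(b a^2 b) = trace(a)*trace(b^2 a) - trace(b^2) = x*y*z - x^2 - y^2 + 2
trace(a b a b) = trace(b a)*trace(b a) - trace(1)   [split at repeated b] = z^2 - 2
and trace(a b a) = trace(a)*trace(b a) - trace(b) = x*z - y
next, trace(b^2 a b a) = trace(b)*trace(a b a b) - trace(a b a) = y*z^2 - x*z - y
and trace(b^2 a b) = trace(b)*trace(a b^2) - trace(a b) = y^2*z - x*y - z
next, trace(b a b a^2 b) = trace(a)*trace(b^2 a b a) - trace(b^2 a b) = x*y*z^2 - x^2*z - y^2*z + z
and trace(b a b a b a) = trace(b a)*trace(b a b a) - trace(b^-1 a^-1)   [split at repeated b] = z^3 - 3*z
trace(b a b a^2 b a) = trace(a)*trace(b a b a b a) - trace(b a b a b) = x*z^3 - y*z^2 - 2*x*z + y
next, trace(a b a^2 b a^-1 b) = trace(b a b a^2 b)*trace(a) - trace(b a b a^2 b a) = x^2*y*z^2 - x^3*z - x*y^2*z - x*z^3 + y*z^2 + 3*x*z - y
and trace(a b a^-1 b^-1 a b a) = trace(a b a^2 b a^-1)*trace(b) - trace(a b a^2 b a^-1 b) = -x^2*y*z^2 + x^3*z + 2*x*y^2*z + x*z^3 - x^2*y - y^3 - y*z^2 - 3*x*z + 3*y
and trace(a b a b a) = trace(a)*trace(b a b a) - trace(b a b) = x*z^2 - y*z - x
trace(b a b a b a b) = trace(b)*trace(a b a b a b) - trace(a b a b a) = y*z^3 - x*z^2 - 2*y*z + x
and trace(b a b a b a b a) = trace(b a)*trace(b a b a b a) - trace(b^-1 a^-1 b^-1 a^-1)   [split at repeated b] = z^4 - 4*z^2 + 2
trace(a b a b a b a^-1 b) = trace(b a b a b a b)*trace(a) - trace(b a b a b a b a) = x*y*z^3 - x^2*z^2 - z^4 - 2*x*y*z + x^2 + 4*z^2 - 2
and trace(a b a^-1 b^-1 a b a b) = trace(a b a b a b a^-1)*trace(b) - trace(a b a b a b a^-1 b) = -x*y*z^3 + x^2*z^2 + y^2*z^2 + z^4 + x*y*z - x^2 - y^2 - 4*z^2 + 2
next, trace(b a b^-1 a b a^-1 b^-1 a) = trace(a b a^-1 b^-1 a b a)*trace(b) - trace(a b a^-1 b^-1 a b a b) = -x^2*y^2*z^2 + x^3*y*z + 2*x*y^3*z + 2*x*y*z^3 - x^2*y^2 - x^2*z^2 - y^4 - 2*y^2*z^2 - z^4 - 4*x*y*z + x^2 + 4*y^2 + 4*z^2 - 2
trace(b^-1 a^-1 b a b^-1 a b a^-1) = trace(b a b^-1 a b a^-1 b^-1)*trace(a) - trace(b a b^-1 a b a^-1 b^-1 a) = x^2*y^2*z^2 - x^3*y*z - 2*x*y^3*z - 2*x*y*z^3 + x^2*y^2 + x^2*z^2 + y^4 + 2*y^2*z^2 + z^4 + 4*x*y*z - 4*y^2 - 4*z^2 + 2
trace(b a b^-1 a b) = trace(a b^2 a)*trace(b) - trace(a b^2 a b) = x*y^2*z - x^2*y - y^3 - y*z^2 + x*z + 3*y
and trace(b a b^-1 a b a) = trace(a b a b a)*trace(b) - trace(a b a b a b) = x*y*z^2 - y^2*z - z^3 - x*y + 3*z
trace(b a b^-1 a b a^-1) = trace(b a b^-1 a b)*trace(a) - trace(b a b^-1 a b a) = x^2*y^2*z - x^3*y - x*y^3 - 2*x*y*z^2 + x^2*z + y^2*z + z^3 + 4*x*y - 3*z
trace(a^-1 b a b^-1 a b a^-1) = trace(b a b^-1 a b a^-1)*trace(a) - trace(b a b^-1 a b) = x^3*y^2*z - x^4*y - x^2*y^3 - 2*x^2*y*z^2 + x^3*z + x*z^3 + 5*x^2*y + y^3 + y*z^2 - 4*x*z - 3*y
trace(b^-1 a^-1 b a b^-1 a b a^-1 b^-1) = trace(b^-1 a^-1 b a b^-1 a b a^-1)*trace(b) - trace(b^-1 a^-1 b a b^-1 a b a^-1 b) = x^2*y^3*z^2 - 2*x^3*y^2*z - 2*x*y^4*z - 2*x*y^2*z^3 + x^4*y + 2*x^2*y^3 + 3*x^2*y*z^2 + y^5 + 2*y^3*z^2 + y*z^4 - x^3*z + 4*x*y^2*z - x*z^3 - 5*x^2*y - 5*y^3 - 5*y*z^2 + 4*x*z + 5*y

x^2*y^3*z^2 - 2*x^3*y^2*z - 2*x*y^4*z - 2*x*y^2*z^3 + x^4*y + 2*x^2*y^3 + 3*x^2*y*z^2 + y^5 + 2*y^3*z^2 + y*z^4 - x^3*z + 4*x*y^2*z - x*z^3 - 5*x^2*y - 5*y^3 - 5*y*z^2 + 4*x*z + 5*y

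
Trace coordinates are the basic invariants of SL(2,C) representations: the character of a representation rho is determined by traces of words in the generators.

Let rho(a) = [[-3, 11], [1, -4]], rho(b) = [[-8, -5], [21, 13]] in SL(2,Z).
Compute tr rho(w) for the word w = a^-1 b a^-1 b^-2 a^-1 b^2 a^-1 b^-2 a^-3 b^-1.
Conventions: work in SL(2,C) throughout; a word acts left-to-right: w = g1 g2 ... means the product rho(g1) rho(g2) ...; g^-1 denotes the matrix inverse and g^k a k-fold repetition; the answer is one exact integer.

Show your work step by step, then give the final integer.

2560342566035393

rho(a^-1) = [[-4, -11], [-1, -3]]
... * rho(b) = [[-8, -5], [21, 13]]  ->  [[-199, -123], [-55, -34]]
... * rho(a^-1) = [[-4, -11], [-1, -3]]  ->  [[919, 2558], [254, 707]]
... * rho(b^-1) = [[13, 5], [-21, -8]]  ->  [[-41771, -15869], [-11545, -4386]]
... * rho(b^-1) = [[13, 5], [-21, -8]]  ->  [[-209774, -81903], [-57979, -22637]]
... * rho(a^-1) = [[-4, -11], [-1, -3]]  ->  [[920999, 2553223], [254553, 705680]]
... * rho(b) = [[-8, -5], [21, 13]]  ->  [[46249691, 28586904], [12782856, 7901075]]
... * rho(b) = [[-8, -5], [21, 13]]  ->  [[230327456, 140381297], [63659727, 38799695]]
... * rho(a^-1) = [[-4, -11], [-1, -3]]  ->  [[-1061691121, -2954745907], [-293438603, -816656082]]
... * rho(b^-1) = [[13, 5], [-21, -8]]  ->  [[48247679474, 18329511651], [13335075883, 5066055641]]
... * rho(b^-1) = [[13, 5], [-21, -8]]  ->  [[242300088491, 94602304162], [66968818018, 26146934287]]
... * rho(a^-1) = [[-4, -11], [-1, -3]]  ->  [[-1063802658126, -2949107885887], [-294022206359, -815097801059]]
... * rho(a^-1) = [[-4, -11], [-1, -3]]  ->  [[7204318518391, 20549152897047], [1991186626495, 5679537673126]]
... * rho(a^-1) = [[-4, -11], [-1, -3]]  ->  [[-49366426970611, -140894962393442], [-13644284179106, -38941665910823]]
... * rho(b^-1) = [[13, 5], [-21, -8]]  ->  [[2317030659644339, 880327564294481], [640399289798905, 243311906391054]]
tr = 2317030659644339 + 243311906391054 = 2560342566035393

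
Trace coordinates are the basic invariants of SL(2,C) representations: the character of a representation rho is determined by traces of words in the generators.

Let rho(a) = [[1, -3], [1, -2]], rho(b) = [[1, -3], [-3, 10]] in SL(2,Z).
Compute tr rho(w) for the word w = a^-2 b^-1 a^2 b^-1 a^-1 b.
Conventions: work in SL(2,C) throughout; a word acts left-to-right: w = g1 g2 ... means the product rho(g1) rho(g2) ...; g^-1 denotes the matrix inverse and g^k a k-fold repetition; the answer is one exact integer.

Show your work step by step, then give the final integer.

rho(a^-1) = [[-2, 3], [-1, 1]]
... * rho(a^-1) = [[-2, 3], [-1, 1]]  ->  [[1, -3], [1, -2]]
... * rho(b^-1) = [[10, 3], [3, 1]]  ->  [[1, 0], [4, 1]]
... * rho(a) = [[1, -3], [1, -2]]  ->  [[1, -3], [5, -14]]
... * rho(a) = [[1, -3], [1, -2]]  ->  [[-2, 3], [-9, 13]]
... * rho(b^-1) = [[10, 3], [3, 1]]  ->  [[-11, -3], [-51, -14]]
... * rho(a^-1) = [[-2, 3], [-1, 1]]  ->  [[25, -36], [116, -167]]
... * rho(b) = [[1, -3], [-3, 10]]  ->  [[133, -435], [617, -2018]]
tr = 133 + -2018 = -1885

-1885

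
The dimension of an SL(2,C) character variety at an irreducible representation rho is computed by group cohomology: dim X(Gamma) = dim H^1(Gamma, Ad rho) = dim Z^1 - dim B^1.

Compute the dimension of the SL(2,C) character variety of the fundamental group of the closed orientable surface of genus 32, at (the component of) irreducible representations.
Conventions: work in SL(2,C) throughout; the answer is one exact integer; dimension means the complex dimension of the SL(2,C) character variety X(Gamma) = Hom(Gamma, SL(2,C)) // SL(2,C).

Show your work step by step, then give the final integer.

186

The genus-32 surface group: 2g = 64 generators, one relator prod [a_i, b_i].
Unconstrained cocycle data is one sl_2 vector per generator (192 dimensions), cut by the relator condition d_2(z) = 0.
H^2 = coker(d_2) is dual to H^0 = 0 at irreducible rho (Poincare duality), so d_2 is onto: dim Z^1 = 189.
Coboundaries contribute dim B^1 = 3 (injective at irreducible rho).
dim H^1 = 189 - 3 = 186 = dim X.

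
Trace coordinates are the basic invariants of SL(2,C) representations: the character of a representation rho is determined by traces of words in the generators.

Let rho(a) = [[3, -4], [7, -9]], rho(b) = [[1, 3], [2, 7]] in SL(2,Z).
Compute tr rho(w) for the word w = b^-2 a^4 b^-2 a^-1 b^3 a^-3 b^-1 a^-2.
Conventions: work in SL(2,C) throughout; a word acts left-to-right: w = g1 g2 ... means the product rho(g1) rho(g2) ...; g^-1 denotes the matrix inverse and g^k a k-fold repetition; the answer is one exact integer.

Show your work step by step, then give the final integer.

421766921851

rho(b^-1) = [[7, -3], [-2, 1]]
... * rho(b^-1) = [[7, -3], [-2, 1]]  ->  [[55, -24], [-16, 7]]
... * rho(a) = [[3, -4], [7, -9]]  ->  [[-3, -4], [1, 1]]
... * rho(a) = [[3, -4], [7, -9]]  ->  [[-37, 48], [10, -13]]
... * rho(a) = [[3, -4], [7, -9]]  ->  [[225, -284], [-61, 77]]
... * rho(a) = [[3, -4], [7, -9]]  ->  [[-1313, 1656], [356, -449]]
... * rho(b^-1) = [[7, -3], [-2, 1]]  ->  [[-12503, 5595], [3390, -1517]]
... * rho(b^-1) = [[7, -3], [-2, 1]]  ->  [[-98711, 43104], [26764, -11687]]
... * rho(a^-1) = [[-9, 4], [-7, 3]]  ->  [[586671, -265532], [-159067, 71995]]
... * rho(b) = [[1, 3], [2, 7]]  ->  [[55607, -98711], [-15077, 26764]]
... * rho(b) = [[1, 3], [2, 7]]  ->  [[-141815, -524156], [38451, 142117]]
... * rho(b) = [[1, 3], [2, 7]]  ->  [[-1190127, -4094537], [322685, 1110172]]
... * rho(a^-1) = [[-9, 4], [-7, 3]]  ->  [[39372902, -17044119], [-10675369, 4621256]]
... * rho(a^-1) = [[-9, 4], [-7, 3]]  ->  [[-235047285, 106359251], [63729529, -28837708]]
... * rho(a^-1) = [[-9, 4], [-7, 3]]  ->  [[1370910808, -621111387], [-371701805, 168404992]]
... * rho(b^-1) = [[7, -3], [-2, 1]]  ->  [[10838598430, -4733843811], [-2938722619, 1283510407]]
... * rho(a^-1) = [[-9, 4], [-7, 3]]  ->  [[-64410479193, 29152862287], [17463930722, -7904359255]]
... * rho(a^-1) = [[-9, 4], [-7, 3]]  ->  [[375624276728, -170183329911], [-101844861713, 46142645123]]
tr = 375624276728 + 46142645123 = 421766921851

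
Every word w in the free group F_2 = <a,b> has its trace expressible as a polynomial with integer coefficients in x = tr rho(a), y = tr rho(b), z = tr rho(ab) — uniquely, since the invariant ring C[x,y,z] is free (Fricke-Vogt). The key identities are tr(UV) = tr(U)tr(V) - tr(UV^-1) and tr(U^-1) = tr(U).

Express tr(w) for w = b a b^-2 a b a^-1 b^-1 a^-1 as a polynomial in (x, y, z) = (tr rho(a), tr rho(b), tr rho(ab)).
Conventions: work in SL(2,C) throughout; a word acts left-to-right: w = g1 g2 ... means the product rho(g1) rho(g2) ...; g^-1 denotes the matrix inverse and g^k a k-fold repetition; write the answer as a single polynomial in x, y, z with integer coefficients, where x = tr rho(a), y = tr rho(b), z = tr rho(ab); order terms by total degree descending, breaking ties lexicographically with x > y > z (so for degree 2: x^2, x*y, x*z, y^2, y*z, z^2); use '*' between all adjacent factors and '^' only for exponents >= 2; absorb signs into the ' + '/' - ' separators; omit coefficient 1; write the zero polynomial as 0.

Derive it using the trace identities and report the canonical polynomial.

tr(b^2 a) = tr(b)*tr(a b) - tr(a) = y*z - x
tr(b^2) = tr(b)*tr(b) - tr(1) = y^2 - 2
tr(b a^2 b) = tr(a)*tr(b^2 a) - tr(b^2) = x*y*z - x^2 - y^2 + 2
tr(a b a b) = tr(a b)*tr(a b) - tr(1) = z^2 - 2
tr(a b a) = tr(a)*tr(b a) - tr(b) = x*z - y
tr(b^2 a b a) = tr(b)*tr(a b a b) - tr(a b a) = y*z^2 - x*z - y
tr(b^2 a b) = tr(b)*tr(b a b) - tr(b a) = y^2*z - x*y - z
tr(b a b a^2 b) = tr(a)*tr(b^2 a b a) - tr(b^2 a b) = x*y*z^2 - x^2*z - y^2*z + z
tr(b a b a b a) = tr(b a b a)*tr(b a) - tr(a b) = z^3 - 3*z
tr(b a b a^2 b a) = tr(a)*tr(b a b a b a) - tr(b a b a b) = x*z^3 - y*z^2 - 2*x*z + y
tr(a b a^2 b a^-1 b) = tr(b a b a^2 b)*tr(a) - tr(b a b a^2 b a) = x^2*y*z^2 - x^3*z - x*y^2*z - x*z^3 + y*z^2 + 3*x*z - y
tr(a b a^-1 b^-1 a b a) = tr(a b a^2 b a^-1)*tr(b) - tr(a b a^2 b a^-1 b) = -x^2*y*z^2 + x^3*z + 2*x*y^2*z + x*z^3 - x^2*y - y^3 - y*z^2 - 3*x*z + 3*y
tr(a b a b a) = tr(a)*tr(b a b a) - tr(b a b) = x*z^2 - y*z - x
tr(a b a b a b a b) = tr(a b)*tr(a b a b a b) - tr(a^-1 b^-1 a^-1 b^-1) = z^4 - 4*z^2 + 2
tr(b^-1 a b a b a b a) = tr(a b a b a b a)*tr(b) - tr(a b a b a b a b) = x*y*z^3 - y^2*z^2 - z^4 - 2*x*y*z + y^2 + 4*z^2 - 2
tr(a b a^-1 b^-1 a b a b) = tr(b^-1 a b a b a b)*tr(a) - tr(b^-1 a b a b a b a) = -x*y*z^3 + x^2*z^2 + y^2*z^2 + z^4 + x*y*z - x^2 - y^2 - 4*z^2 + 2
tr(b a b^-1 a b a^-1 b^-1 a) = tr(a b a^-1 b^-1 a b a)*tr(b) - tr(a b a^-1 b^-1 a b a b) = -x^2*y^2*z^2 + x^3*y*z + 2*x*y^3*z + 2*x*y*z^3 - x^2*y^2 - x^2*z^2 - y^4 - 2*y^2*z^2 - z^4 - 4*x*y*z + x^2 + 4*y^2 + 4*z^2 - 2
tr(b^-1 a b a^-1 b^-1 a^-1 b a) = tr(b a b^-1 a b a^-1 b^-1)*tr(a) - tr(b a b^-1 a b a^-1 b^-1 a) = x^2*y^2*z^2 - x^3*y*z - 2*x*y^3*z - 2*x*y*z^3 + x^2*y^2 + x^2*z^2 + y^4 + 2*y^2*z^2 + z^4 + 4*x*y*z - 4*y^2 - 4*z^2 + 2
tr(b a^2 b a b) = tr(a)*tr(b a b^2 a) - tr(b a b^2) = x*y*z^2 - x^2*z - y^2*z + z
tr(a^-1 b a^2 b a b) = tr(b a^2 b a b)*tr(a) - tr(b a^2 b a b a) = x^2*y*z^2 - x^3*z - x*y^2*z - x*z^3 + y*z^2 + 3*x*z - y
tr(b^-1 a^-1 b a^2 b a) = tr(a^-1 b a^2 b a)*tr(b) - tr(a^-1 b a^2 b a b) = -x^2*y*z^2 + x^3*z + 2*x*y^2*z + x*z^3 - x^2*y - y^3 - y*z^2 - 3*x*z + 3*y
tr(a b a^-1 b^-1 a^-1 b a) = tr(b^-1 a^-1 b a^2 b)*tr(a) - tr(b^-1 a^-1 b a^2 b a) = x^2*y*z^2 - x^3*z - 2*x*y^2*z - x*z^3 + x^2*y + y^3 + y*z^2 + 4*x*z - 3*y
tr(b a b^-2 a b a^-1 b^-1 a^-1) = tr(b^-1 a b a^-1 b^-1 a^-1 b a)*tr(b) - tr(b^-1 a b a^-1 b^-1 a^-1 b a b) = x^2*y^3*z^2 - x^3*y^2*z - 2*x*y^4*z - 2*x*y^2*z^3 + x^2*y^3 + y^5 + 2*y^3*z^2 + y*z^4 + x^3*z + 6*x*y^2*z + x*z^3 - x^2*y - 5*y^3 - 5*y*z^2 - 4*x*z + 5*y

x^2*y^3*z^2 - x^3*y^2*z - 2*x*y^4*z - 2*x*y^2*z^3 + x^2*y^3 + y^5 + 2*y^3*z^2 + y*z^4 + x^3*z + 6*x*y^2*z + x*z^3 - x^2*y - 5*y^3 - 5*y*z^2 - 4*x*z + 5*y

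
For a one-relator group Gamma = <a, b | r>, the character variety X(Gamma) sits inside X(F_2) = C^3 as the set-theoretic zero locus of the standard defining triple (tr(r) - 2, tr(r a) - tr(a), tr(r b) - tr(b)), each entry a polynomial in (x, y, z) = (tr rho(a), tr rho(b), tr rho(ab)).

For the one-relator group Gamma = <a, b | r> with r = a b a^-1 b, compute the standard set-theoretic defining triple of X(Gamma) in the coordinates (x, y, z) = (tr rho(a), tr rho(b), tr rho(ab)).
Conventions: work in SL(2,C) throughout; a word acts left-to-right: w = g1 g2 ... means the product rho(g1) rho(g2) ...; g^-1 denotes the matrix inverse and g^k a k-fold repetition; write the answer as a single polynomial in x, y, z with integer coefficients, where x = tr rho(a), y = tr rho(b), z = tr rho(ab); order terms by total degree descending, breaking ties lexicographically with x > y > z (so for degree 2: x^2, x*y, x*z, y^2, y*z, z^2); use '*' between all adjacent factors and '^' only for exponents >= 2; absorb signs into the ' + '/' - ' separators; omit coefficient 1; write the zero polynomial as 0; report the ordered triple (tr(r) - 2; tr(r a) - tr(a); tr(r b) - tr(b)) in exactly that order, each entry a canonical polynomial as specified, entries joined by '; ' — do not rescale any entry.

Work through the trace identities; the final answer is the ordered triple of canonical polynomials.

x*y*z - x^2 - z^2; x^2*y*z - x^3 - x*y^2 - x*z^2 + y*z + 2*x; x*y^2*z - x^2*y - y*z^2

trace(b a b) = trace(b)*trace(a b) - trace(a) = y*z - x
trace(b a b a) = trace(b a)*trace(b a) - trace(1)   [split at repeated b] = z^2 - 2
trace(a b a^-1 b) = trace(b a b)*trace(a) - trace(b a b a) = x*y*z - x^2 - z^2 + 2
trace(a^2 b) = trace(a)*trace(b a) - trace(b) = x*z - y
trace(a^2) = trace(a)*trace(a) - trace(1) = x^2 - 2
trace(b a^2 b) = trace(b)*trace(a^2 b) - trace(a^2) = x*y*z - x^2 - y^2 + 2
trace(b a^2 b a) = trace(a)*trace(b a b a) - trace(b a b) = x*z^2 - y*z - x
trace(a b a^-1 b a) = trace(b a^2 b)*trace(a) - trace(b a^2 b a) = x^2*y*z - x^3 - x*y^2 - x*z^2 + y*z + 3*x
trace(b^2 a b) = trace(b)*trace(a b^2) - trace(a b)  (reduce the b square) = y^2*z - x*y - z
trace(b^2 a b a) = trace(b)*trace(a b a b) - trace(a b a)  (reduce the b square) = y*z^2 - x*z - y
trace(a b a^-1 b^2) = trace(b^2 a b)*trace(a) - trace(b^2 a b a)  (eliminate a^-1) = x*y^2*z - x^2*y - y*z^2 + y
assemble the triple (trace(r) - 2; trace(r a) - x; trace(r b) - y)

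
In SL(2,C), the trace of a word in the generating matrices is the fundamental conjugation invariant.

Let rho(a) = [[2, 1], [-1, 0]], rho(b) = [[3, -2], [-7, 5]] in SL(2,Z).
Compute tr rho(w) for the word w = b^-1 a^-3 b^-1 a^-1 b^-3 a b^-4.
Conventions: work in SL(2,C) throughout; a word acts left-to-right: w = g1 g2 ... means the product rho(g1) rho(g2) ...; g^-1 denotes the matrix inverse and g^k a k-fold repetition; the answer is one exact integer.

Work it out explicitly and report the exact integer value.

-45201130

rho(b^-1) = [[5, 2], [7, 3]]
... * rho(a^-1) = [[0, -1], [1, 2]]  ->  [[2, -1], [3, -1]]
... * rho(a^-1) = [[0, -1], [1, 2]]  ->  [[-1, -4], [-1, -5]]
... * rho(a^-1) = [[0, -1], [1, 2]]  ->  [[-4, -7], [-5, -9]]
... * rho(b^-1) = [[5, 2], [7, 3]]  ->  [[-69, -29], [-88, -37]]
... * rho(a^-1) = [[0, -1], [1, 2]]  ->  [[-29, 11], [-37, 14]]
... * rho(b^-1) = [[5, 2], [7, 3]]  ->  [[-68, -25], [-87, -32]]
... * rho(b^-1) = [[5, 2], [7, 3]]  ->  [[-515, -211], [-659, -270]]
... * rho(b^-1) = [[5, 2], [7, 3]]  ->  [[-4052, -1663], [-5185, -2128]]
... * rho(a) = [[2, 1], [-1, 0]]  ->  [[-6441, -4052], [-8242, -5185]]
... * rho(b^-1) = [[5, 2], [7, 3]]  ->  [[-60569, -25038], [-77505, -32039]]
... * rho(b^-1) = [[5, 2], [7, 3]]  ->  [[-478111, -196252], [-611798, -251127]]
... * rho(b^-1) = [[5, 2], [7, 3]]  ->  [[-3764319, -1544978], [-4816879, -1976977]]
... * rho(b^-1) = [[5, 2], [7, 3]]  ->  [[-29636441, -12163572], [-37923234, -15564689]]
tr = -29636441 + -15564689 = -45201130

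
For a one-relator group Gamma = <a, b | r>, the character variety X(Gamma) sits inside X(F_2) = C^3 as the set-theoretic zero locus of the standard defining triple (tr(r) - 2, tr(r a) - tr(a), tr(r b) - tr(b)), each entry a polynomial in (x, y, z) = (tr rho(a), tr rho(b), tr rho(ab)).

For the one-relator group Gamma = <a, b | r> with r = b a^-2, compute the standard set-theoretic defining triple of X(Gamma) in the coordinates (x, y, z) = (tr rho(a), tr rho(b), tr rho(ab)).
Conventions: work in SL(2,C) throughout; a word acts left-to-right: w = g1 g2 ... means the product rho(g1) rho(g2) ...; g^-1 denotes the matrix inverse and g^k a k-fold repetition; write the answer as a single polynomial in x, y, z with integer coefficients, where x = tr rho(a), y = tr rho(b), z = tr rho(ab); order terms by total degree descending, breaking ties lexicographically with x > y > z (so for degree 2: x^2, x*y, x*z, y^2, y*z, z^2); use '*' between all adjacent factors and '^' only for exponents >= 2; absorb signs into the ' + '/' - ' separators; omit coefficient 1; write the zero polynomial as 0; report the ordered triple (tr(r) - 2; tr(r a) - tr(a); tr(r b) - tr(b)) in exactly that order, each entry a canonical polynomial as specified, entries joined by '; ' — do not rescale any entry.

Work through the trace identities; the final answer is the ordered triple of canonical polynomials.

x^2*y - x*z - y - 2; x*y - x - z; x^2*y^2 - x*y*z - x^2 - y^2 - y + 2

tr(a^-1 b) = tr(b)*tr(a) - tr(b a)  (eliminate a^-1) = x*y - z
and tr(b a^-2) = tr(a^-1 b)*tr(a) - tr(a^-1 b a)  (eliminate a^-1) = x^2*y - x*z - y
tr(b^2) = tr(b)*tr(b) - tr(1)   [square of b] = y^2 - 2
tr(b^2 a) = tr(b)*tr(a b) - tr(a)   [square of b] = y*z - x
tr(a^-1 b^2) = tr(b^2)*tr(a) - tr(b^2 a)   [inverse elimination on a] = x*y^2 - y*z - x
and tr(b a^-2 b) = tr(a^-1 b^2)*tr(a) - tr(a^-1 b^2 a)   [inverse elimination on a] = x^2*y^2 - x*y*z - x^2 - y^2 + 2
assemble the triple (tr(r) - 2; tr(r a) - x; tr(r b) - y)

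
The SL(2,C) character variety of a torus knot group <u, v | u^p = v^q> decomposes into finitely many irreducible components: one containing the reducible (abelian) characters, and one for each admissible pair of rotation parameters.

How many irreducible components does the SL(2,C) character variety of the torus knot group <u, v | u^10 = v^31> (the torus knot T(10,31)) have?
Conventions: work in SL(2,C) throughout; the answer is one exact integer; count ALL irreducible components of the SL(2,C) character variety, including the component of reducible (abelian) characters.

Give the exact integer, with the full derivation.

For T(10,31): irreducibility forces the central element u^10 = v^31 to one of +I, -I.
So on each irreducible component the traces are pinned: tr(u) = 2*cos(pi*alpha/10) with 1 <= alpha <= 9, tr(v) = 2*cos(pi*beta/31) with 1 <= beta <= 30.
Consistency of u^10 = (-1)^alpha I with v^31 = (-1)^beta I forces alpha = beta (mod 2).
count pairs: odd alpha (5 choices) x odd beta (15), plus even alpha (4) x even beta (15): 5*15 + 4*15 = 135.
That is 135 components of irreducible characters, and with the reducible (abelian) component the total is 136.

136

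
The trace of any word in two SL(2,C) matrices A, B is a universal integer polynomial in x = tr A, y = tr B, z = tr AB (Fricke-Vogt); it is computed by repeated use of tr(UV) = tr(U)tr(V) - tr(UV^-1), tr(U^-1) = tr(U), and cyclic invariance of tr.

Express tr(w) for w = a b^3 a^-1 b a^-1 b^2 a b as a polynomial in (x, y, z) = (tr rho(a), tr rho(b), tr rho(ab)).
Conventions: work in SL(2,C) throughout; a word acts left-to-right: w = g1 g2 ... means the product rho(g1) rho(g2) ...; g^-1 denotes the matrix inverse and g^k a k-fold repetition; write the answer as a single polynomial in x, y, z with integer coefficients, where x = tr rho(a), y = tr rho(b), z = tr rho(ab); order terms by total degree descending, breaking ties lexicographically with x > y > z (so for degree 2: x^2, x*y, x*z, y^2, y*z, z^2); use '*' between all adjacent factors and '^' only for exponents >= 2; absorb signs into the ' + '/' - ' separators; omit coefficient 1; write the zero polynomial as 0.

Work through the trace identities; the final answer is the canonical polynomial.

x^2*y^5*z^2 - x^3*y^4*z - 2*x*y^4*z^3 - x^2*y^5 + y^3*z^4 + x^3*y^2*z + 2*x*y^4*z + 2*x*y^2*z^3 + 3*x^2*y^3 - x^2*y*z^2 - 2*y^3*z^2 - y*z^4 - 3*x*y^2*z - x^2*y + y^3 + 3*y*z^2 - 3*y

trace(a b a b) = trace(a b) trace(a b) - trace(1)   [split at repeated a] = z^2 - 2
trace(a b a) = trace(a) trace(b a) - trace(b) = x*z - y
trace(a b a b^2) = trace(b) trace(a b a b) - trace(a b a) = y*z^2 - x*z - y
next, trace(a b a b^3) = trace(b) trace(a b a b^2) - trace(a b a b) = y^2*z^2 - x*y*z - y^2 - z^2 + 2
trace(b^3 a b a b) = trace(b) trace(a b a b^3) - trace(a b a b^2) = y^3*z^2 - x*y^2*z - y^3 - 2*y*z^2 + x*z + 3*y
next, trace(b^2 a b a b^3) = trace(b) trace(b^3 a b a b) - trace(b^3 a b a) = y^4*z^2 - x*y^3*z - y^4 - 3*y^2*z^2 + 2*x*y*z + 4*y^2 + z^2 - 2
and trace(b^3 a b a b^3) = trace(b) trace(b^2 a b a b^3) - trace(b^2 a b a b^2) = y^5*z^2 - x*y^4*z - y^5 - 4*y^3*z^2 + 3*x*y^2*z + 5*y^3 + 3*y*z^2 - x*z - 5*y
and trace(a b a b a b) = trace(a b a b) trace(a b) - trace(b a)   [split at repeated a] = z^3 - 3*z
and trace(b a b) = trace(b) trace(a b) - trace(a) = y*z - x
next, trace(a b a b a) = trace(a) trace(b a b a) - trace(b a b) = x*z^2 - y*z - x
next, trace(a b^2 a b a b) = trace(b) trace(a b a b a b) - trace(a b a b a) = y*z^3 - x*z^2 - 2*y*z + x
trace(b^2 a b) = trace(b) trace(b a b) - trace(b a) = y^2*z - x*y - z
trace(a b^2 a b a) = trace(a) trace(b^2 a b a) - trace(b^2 a b) = x*y*z^2 - x^2*z - y^2*z + z
and trace(a b^2 a b a b^2) = trace(b) trace(a b^2 a b a b) - trace(a b^2 a b a) = y^2*z^3 - 2*x*y*z^2 + x^2*z - y^2*z + x*y - z
next, trace(b a b a b^3 a b) = trace(b) trace(a b^2 a b a b^2) - trace(a b^2 a b a b) = y^3*z^3 - 2*x*y^2*z^2 + x^2*y*z - y^3*z - y*z^3 + x*y^2 + x*z^2 + y*z - x
next, trace(b a b a b^3 a) = trace(b) trace(a b a b a b^2) - trace(a b a b a b) = y^2*z^3 - x*y*z^2 - 2*y^2*z - z^3 + x*y + 3*z
next, trace(b^3 a b a b^3 a) = trace(b) trace(b a b a b^3 a b) - trace(b a b a b^3 a) = y^4*z^3 - 2*x*y^3*z^2 + x^2*y^2*z - y^4*z - 2*y^2*z^3 + x*y^3 + 2*x*y*z^2 + 3*y^2*z + z^3 - 2*x*y - 3*z
next, trace(b^2 a b a b^3 a^-1 b) = trace(b^3 a b a b^3) trace(a) - trace(b^3 a b a b^3 a) = x*y^5*z^2 - x^2*y^4*z - y^4*z^3 - x*y^5 - 2*x*y^3*z^2 + 2*x^2*y^2*z + y^4*z + 2*y^2*z^3 + 4*x*y^3 + x*y*z^2 - x^2*z - 3*y^2*z - z^3 - 3*x*y + 3*z
trace(a b a b^4 a b) = trace(b) trace(b^2 a b a b a b) - trace(b^2 a b a b a) = y^3*z^3 - x*y^2*z^2 - 2*y^3*z - 2*y*z^3 + x*y^2 + x*z^2 + 5*y*z - x
trace(a^2 b a b^2) = trace(a) trace(b a b^2 a) - trace(b a b^2) = x*y*z^2 - x^2*z - y^2*z + z
and trace(b^2 a^2 b a b) = trace(b) trace(a^2 b a b^2) - trace(a^2 b a b) = x*y^2*z^2 - x^2*y*z - y^3*z - x*z^2 + 2*y*z + x
next, trace(a b a b^4 a) = trace(b) trace(b^2 a^2 b a b) - trace(b^2 a^2 b a) = x*y^3*z^2 - x^2*y^2*z - y^4*z - 2*x*y*z^2 + x^2*z + 3*y^2*z + x*y - z
trace(b a b^2 a b a b^3) = trace(b) trace(a b a b^4 a b) - trace(a b a b^4 a) = y^4*z^3 - 2*x*y^3*z^2 + x^2*y^2*z - y^4*z - 2*y^2*z^3 + x*y^3 + 3*x*y*z^2 - x^2*z + 2*y^2*z - 2*x*y + z
trace(a b a b a b a b) = trace(a b a b) trace(a b a b) - trace(1)   [split at repeated a] = z^4 - 4*z^2 + 2
trace(a b a b a b a) = trace(a) trace(b a b a b a) - trace(b a b a b) = x*z^3 - y*z^2 - 2*x*z + y
and trace(b a b a b a b a b) = trace(b) trace(a b a b a b a b) - trace(a b a b a b a) = y*z^4 - x*z^3 - 3*y*z^2 + 2*x*z + y
trace(a b a b^3 a b a b) = trace(b) trace(b a b a b a b a b) - trace(b a b a b a b a) = y^2*z^4 - x*y*z^3 - 3*y^2*z^2 - z^4 + 2*x*y*z + y^2 + 4*z^2 - 2
and trace(a^2) = trace(a) trace(a) - trace(1) = x^2 - 2
and trace(b a^2 b) = trace(b) trace(a^2 b) - trace(a^2) = x*y*z - x^2 - y^2 + 2
trace(a b a^2 b a) = trace(a) trace(b a^2 b a) - trace(b a^2 b) = x^2*z^2 - 2*x*y*z + y^2 - 2
next, trace(b a b a^2 b a b) = trace(b) trace(a b a^2 b a b) - trace(a b a^2 b a) = x*y*z^3 - x^2*z^2 - y^2*z^2 + 2
trace(a b a b^3 a b a) = trace(b) trace(b a b a^2 b a b) - trace(b a b a^2 b a) = x*y^2*z^3 - x^2*y*z^2 - y^3*z^2 - x*z^3 + y*z^2 + 2*x*z + y
next, trace(b a b^2 a b a b^3 a) = trace(b) trace(a b a b^3 a b a b) - trace(a b a b^3 a b a) = y^3*z^4 - 2*x*y^2*z^3 + x^2*y*z^2 - 2*y^3*z^2 - y*z^4 + 2*x*y^2*z + x*z^3 + y^3 + 3*y*z^2 - 2*x*z - 3*y
and trace(b^2 a b a b^3 a^-1 b a) = trace(b a b^2 a b a b^3) trace(a) - trace(b a b^2 a b a b^3 a) = x*y^4*z^3 - 2*x^2*y^3*z^2 - y^3*z^4 + x^3*y^2*z - x*y^4*z + x^2*y^3 + 2*x^2*y*z^2 + 2*y^3*z^2 + y*z^4 - x^3*z - x*z^3 - 2*x^2*y - y^3 - 3*y*z^2 + 3*x*z + 3*y
next, trace(a b^3 a^-1 b a^-1 b^2 a b) = trace(b^2 a b a b^3 a^-1 b) trace(a) - trace(b^2 a b a b^3 a^-1 b a) = x^2*y^5*z^2 - x^3*y^4*z - 2*x*y^4*z^3 - x^2*y^5 + y^3*z^4 + x^3*y^2*z + 2*x*y^4*z + 2*x*y^2*z^3 + 3*x^2*y^3 - x^2*y*z^2 - 2*y^3*z^2 - y*z^4 - 3*x*y^2*z - x^2*y + y^3 + 3*y*z^2 - 3*y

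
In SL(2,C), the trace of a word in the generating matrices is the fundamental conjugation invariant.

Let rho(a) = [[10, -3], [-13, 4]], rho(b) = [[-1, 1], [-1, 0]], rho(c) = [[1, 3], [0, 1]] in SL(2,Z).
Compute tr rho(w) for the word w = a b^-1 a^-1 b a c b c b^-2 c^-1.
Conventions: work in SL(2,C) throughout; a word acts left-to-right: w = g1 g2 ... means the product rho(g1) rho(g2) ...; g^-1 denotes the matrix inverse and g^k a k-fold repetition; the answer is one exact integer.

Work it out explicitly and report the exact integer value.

227343

rho(a) = [[10, -3], [-13, 4]]
... * rho(b^-1) = [[0, -1], [1, -1]]  ->  [[-3, -7], [4, 9]]
... * rho(a^-1) = [[4, 3], [13, 10]]  ->  [[-103, -79], [133, 102]]
... * rho(b) = [[-1, 1], [-1, 0]]  ->  [[182, -103], [-235, 133]]
... * rho(a) = [[10, -3], [-13, 4]]  ->  [[3159, -958], [-4079, 1237]]
... * rho(c) = [[1, 3], [0, 1]]  ->  [[3159, 8519], [-4079, -11000]]
... * rho(b) = [[-1, 1], [-1, 0]]  ->  [[-11678, 3159], [15079, -4079]]
... * rho(c) = [[1, 3], [0, 1]]  ->  [[-11678, -31875], [15079, 41158]]
... * rho(b^-1) = [[0, -1], [1, -1]]  ->  [[-31875, 43553], [41158, -56237]]
... * rho(b^-1) = [[0, -1], [1, -1]]  ->  [[43553, -11678], [-56237, 15079]]
... * rho(c^-1) = [[1, -3], [0, 1]]  ->  [[43553, -142337], [-56237, 183790]]
tr = 43553 + 183790 = 227343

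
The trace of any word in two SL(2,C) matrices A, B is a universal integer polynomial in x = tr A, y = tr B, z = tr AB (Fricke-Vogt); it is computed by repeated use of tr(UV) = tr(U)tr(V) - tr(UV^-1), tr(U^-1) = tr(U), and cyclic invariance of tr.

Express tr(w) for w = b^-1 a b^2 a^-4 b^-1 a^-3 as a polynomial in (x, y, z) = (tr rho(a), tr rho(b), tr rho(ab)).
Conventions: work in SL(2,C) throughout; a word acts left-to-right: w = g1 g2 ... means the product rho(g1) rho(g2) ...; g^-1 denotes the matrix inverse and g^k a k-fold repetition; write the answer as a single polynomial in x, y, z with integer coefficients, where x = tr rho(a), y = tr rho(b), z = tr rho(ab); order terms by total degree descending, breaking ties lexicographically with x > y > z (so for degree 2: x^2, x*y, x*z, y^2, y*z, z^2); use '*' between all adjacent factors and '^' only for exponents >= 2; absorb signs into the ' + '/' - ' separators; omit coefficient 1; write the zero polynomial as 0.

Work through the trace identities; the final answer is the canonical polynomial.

tr(b a b) = tr(b) tr(a b) - tr(a) = y*z - x
tr(b a b a) = tr(a b) tr(a b) - tr(1) = z^2 - 2
tr(a b a^-1 b) = tr(b a b) tr(a) - tr(b a b a) = x*y*z - x^2 - z^2 + 2
use: tr(b^-1 a b a^-1) = tr(a b a^-1) tr(b) - tr(a b a^-1 b) = -x*y*z + x^2 + y^2 + z^2 - 2
apply: tr(a^-1 b^-1 a b a^-1) = tr(b^-1 a b a^-1) tr(a) - tr(b^-1 a b) = -x^2*y*z + x^3 + x*y^2 + x*z^2 - 3*x
tr(a^-3 b^-1 a b) = tr(a^-1 b^-1 a b a^-1) tr(a) - tr(a^-1 b^-1 a b) = -x^3*y*z + x^4 + x^2*y^2 + x^2*z^2 + x*y*z - 4*x^2 - y^2 - z^2 + 2
tr(b^2) = tr(b) tr(b) - tr(1) = y^2 - 2
apply: tr(a b^2 a) = tr(a) tr(b^2 a) - tr(b^2) = x*y*z - x^2 - y^2 + 2
use: tr(a b a) = tr(a) tr(b a) - tr(b) = x*z - y
use: tr(b a b^2 a) = tr(b) tr(a b a b) - tr(a b a) = y*z^2 - x*z - y
tr(b a b^2) = tr(b) tr(a b^2) - tr(a b) = y^2*z - x*y - z
tr(a b a b^2 a) = tr(a) tr(b a b^2 a) - tr(b a b^2) = x*y*z^2 - x^2*z - y^2*z + z
tr(a b a b a b) = tr(a b a b) tr(a b) - tr(b a) = z^3 - 3*z
apply: tr(a b a b a) = tr(a) tr(b a b a) - tr(b a b) = x*z^2 - y*z - x
tr(a b a b^2 a b) = tr(b) tr(a b a b a b) - tr(a b a b a) = y*z^3 - x*z^2 - 2*y*z + x
use: tr(b a b^2 a b^-1 a) = tr(a b a b^2 a) tr(b) - tr(a b a b^2 a b) = x*y^2*z^2 - x^2*y*z - y^3*z - y*z^3 + x*z^2 + 3*y*z - x
use: tr(a b^2 a b^-1 a^-1 b) = tr(b a b^2 a b^-1) tr(a) - tr(b a b^2 a b^-1 a) = -x*y^2*z^2 + 2*x^2*y*z + y^3*z + y*z^3 - x^3 - x*y^2 - x*z^2 - 3*y*z + 3*x
apply: tr(b^-1 a b^2 a b^-1 a^-1) = tr(a b^2 a b^-1 a^-1) tr(b) - tr(a b^2 a b^-1 a^-1 b) = x*y^2*z^2 - 2*x^2*y*z - y^3*z - y*z^3 + x^3 + x*y^2 + x*z^2 + 4*y*z - 3*x
tr(b^-1 a b^2 a) = tr(a b^2 a) tr(b) - tr(a b^2 a b) = x*y^2*z - x^2*y - y^3 - y*z^2 + x*z + 3*y
tr(b^-1 a b^2 a b^-1) = tr(b^-1 a b^2 a) tr(b) - tr(b^-1 a b^2 a b) = x*y^3*z - x^2*y^2 - y^4 - y^2*z^2 + x^2 + 4*y^2 - 2
apply: tr(a^-2 b^-1 a b^2 a b^-1) = tr(b^-1 a b^2 a b^-1 a^-1) tr(a) - tr(b^-1 a b^2 a b^-1) = x^2*y^2*z^2 - 2*x^3*y*z - 2*x*y^3*z - x*y*z^3 + x^4 + 2*x^2*y^2 + x^2*z^2 + y^4 + y^2*z^2 + 4*x*y*z - 4*x^2 - 4*y^2 + 2
tr(b^-1 a^-3 b^-1 a b^2 a) = tr(a^-2 b^-1 a b^2 a b^-1) tr(a) - tr(a^-2 b^-1 a b^2 a b^-1 a) = x^3*y^2*z^2 - 2*x^4*y*z - 2*x^2*y^3*z - x^2*y*z^3 + x^5 + 2*x^3*y^2 + x^3*z^2 + x*y^4 + 6*x^2*y*z + y^3*z + y*z^3 - 5*x^3 - 5*x*y^2 - x*z^2 - 4*y*z + 5*x
apply: tr(b^-1 a^-3 b^-1 a b^2 a^-1) = tr(b^-1 a^-3 b^-1 a b^2) tr(a) - tr(b^-1 a^-3 b^-1 a b^2 a) = -x^3*y^2*z^2 + x^4*y*z + 2*x^2*y^3*z + x^2*y*z^3 - x^3*y^2 - x*y^4 - 5*x^2*y*z - y^3*z - y*z^3 + x^3 + 4*x*y^2 + 4*y*z - 3*x
tr(a^-1 b^-1 a^-3 b^-1 a b^2 a^-1) = tr(b^-1 a^-3 b^-1 a b^2 a^-1) tr(a) - tr(b^-1 a^-3 b^-1 a b^2) = -x^4*y^2*z^2 + x^5*y*z + 2*x^3*y^3*z + x^3*y*z^3 - x^4*y^2 - x^2*y^4 - 4*x^3*y*z - x*y^3*z - x*y*z^3 + 3*x^2*y^2 - x^2*z^2 + 3*x*y*z + x^2 + y^2 + z^2 - 2
tr(a^-3 b^-1 a^-3 b^-1 a b^2) = tr(a^-1 b^-1 a^-3 b^-1 a b^2 a^-1) tr(a) - tr(a^-1 b^-1 a^-3 b^-1 a b^2) = -x^5*y^2*z^2 + x^6*y*z + 2*x^4*y^3*z + x^4*y*z^3 - x^5*y^2 - x^3*y^4 + x^3*y^2*z^2 - 5*x^4*y*z - 3*x^2*y^3*z - 2*x^2*y*z^3 + 4*x^3*y^2 - x^3*z^2 + x*y^4 + 8*x^2*y*z + y^3*z + y*z^3 - 3*x*y^2 + x*z^2 - 4*y*z + x
tr(b^-1 a b^2 a^-4 b^-1 a^-3) = tr(a^-3 b^-1 a^-3 b^-1 a b^2) tr(a) - tr(a^-3 b^-1 a^-3 b^-1 a b^2 a) = -x^6*y^2*z^2 + x^7*y*z + 2*x^5*y^3*z + x^5*y*z^3 - x^6*y^2 - x^4*y^4 + 2*x^4*y^2*z^2 - 6*x^5*y*z - 5*x^3*y^3*z - 3*x^3*y*z^3 + 5*x^4*y^2 - x^4*z^2 + 2*x^2*y^4 + 12*x^3*y*z + 2*x*y^3*z + 2*x*y*z^3 - 6*x^2*y^2 + 2*x^2*z^2 - 7*x*y*z - y^2 - z^2 + 2

-x^6*y^2*z^2 + x^7*y*z + 2*x^5*y^3*z + x^5*y*z^3 - x^6*y^2 - x^4*y^4 + 2*x^4*y^2*z^2 - 6*x^5*y*z - 5*x^3*y^3*z - 3*x^3*y*z^3 + 5*x^4*y^2 - x^4*z^2 + 2*x^2*y^4 + 12*x^3*y*z + 2*x*y^3*z + 2*x*y*z^3 - 6*x^2*y^2 + 2*x^2*z^2 - 7*x*y*z - y^2 - z^2 + 2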